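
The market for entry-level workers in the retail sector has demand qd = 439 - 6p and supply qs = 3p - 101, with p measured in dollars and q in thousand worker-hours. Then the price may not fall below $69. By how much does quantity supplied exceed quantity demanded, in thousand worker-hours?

Without the control the market clears where 439 - 6p = 3p - 101, i.e. p* = 60 and q* = 79.
Because the floor (69) lies above the market-clearing price, it is binding.
At p = 69: qd = 439 - 6·69 = 25 and qs = 3·69 - 101 = 106.
Surplus = qs - qd = 106 - 25 = 81.

81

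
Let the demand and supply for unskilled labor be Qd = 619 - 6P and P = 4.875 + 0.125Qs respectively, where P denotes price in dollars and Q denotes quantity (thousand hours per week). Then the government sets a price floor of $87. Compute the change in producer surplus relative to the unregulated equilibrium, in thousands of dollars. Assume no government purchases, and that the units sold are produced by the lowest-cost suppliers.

280

Rearranging supply gives Qs = 8P - 39. Equilibrium: 619 - 6P = 8P - 39, so 658 = 14P and P* = 47, Q* = 337.
The floor of 87 is above the equilibrium price 47, so it binds.
At P = 87: Qd = 619 - 6·87 = 97 and Qs = 8·87 - 39 = 657.
Producer surplus without the control is ½ · (47 - 4.875) · 337 = 7098.0625.
With the floor, 97 units are sold at 87. The supply price at Q = 97 is 17, so PS = ½ · [(87 - 4.875) + (87 - 17)] · 97 = 7378.0625.
Change in producer surplus = 7378.0625 - 7098.0625 = 280.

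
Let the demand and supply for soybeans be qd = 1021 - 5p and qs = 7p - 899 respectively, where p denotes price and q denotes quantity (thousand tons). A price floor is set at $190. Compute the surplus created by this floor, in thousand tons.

In a free market, 1021 - 5p = 7p - 899 gives the equilibrium p* = 160, q* = 221.
The floor of 190 is above the equilibrium price 160, so it binds.
At p = 190: qd = 1021 - 5·190 = 71 and qs = 7·190 - 899 = 431.
Surplus = qs - qd = 431 - 71 = 360.

360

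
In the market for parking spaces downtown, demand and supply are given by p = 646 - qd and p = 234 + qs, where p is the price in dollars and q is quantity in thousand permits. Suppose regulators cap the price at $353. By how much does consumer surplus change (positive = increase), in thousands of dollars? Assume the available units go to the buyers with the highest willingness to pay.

6568.5

Rearranging demand gives qd = 646 - p; rearranging supply gives qs = p - 234. In a free market, 646 - p = p - 234 gives the equilibrium p* = 440, q* = 206.
The ceiling of 353 is below the equilibrium price 440, so it binds.
At p = 353: qd = 646 - 353 = 293 and qs = 353 - 234 = 119.
Consumer surplus without the control is ½ · (646 - 440) · 206 = 21218.
With the ceiling, 119 units are sold at 353 (assume they go to the highest-value buyers). The demand price at q = 119 is 527, so CS = ½ · [(646 - 353) + (527 - 353)] · 119 = 27786.5.
Change in consumer surplus = 27786.5 - 21218 = 6568.5.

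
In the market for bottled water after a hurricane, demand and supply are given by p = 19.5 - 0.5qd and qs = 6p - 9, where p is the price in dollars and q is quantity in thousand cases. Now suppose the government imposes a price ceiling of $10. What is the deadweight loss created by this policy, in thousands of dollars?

Rearranging demand gives qd = 39 - 2p. Setting quantity demanded equal to quantity supplied, 39 - 2p = 6p - 9, gives p* = 6 and q* = 27.
The ceiling of 10 is above the equilibrium price 6, so it is not binding; the market clears at p* = 6, q* = 27.
Since the control does not bind, no trades are prevented and deadweight loss is zero.

0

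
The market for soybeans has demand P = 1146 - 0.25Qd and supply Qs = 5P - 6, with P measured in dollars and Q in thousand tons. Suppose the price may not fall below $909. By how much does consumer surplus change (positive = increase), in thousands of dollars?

Rearranging demand gives Qd = 4584 - 4P. Setting quantity demanded equal to quantity supplied, 4584 - 4P = 5P - 6, gives P* = 510 and Q* = 2544.
The floor of 909 is above the equilibrium price 510, so it binds.
At P = 909: Qd = 4584 - 4·909 = 948 and Qs = 5·909 - 6 = 4539.
Consumer surplus without the control is ½ · (1146 - 510) · 2544 = 808992.
With the floor, consumers buy 948 units at 909, so CS = ½ · (1146 - 909) · 948 = 112338.
Change in consumer surplus = 112338 - 808992 = -696654.

-696654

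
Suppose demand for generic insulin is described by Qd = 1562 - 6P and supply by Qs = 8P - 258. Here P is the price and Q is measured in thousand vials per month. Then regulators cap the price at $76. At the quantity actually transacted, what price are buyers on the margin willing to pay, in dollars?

Without the control the market clears where 1562 - 6P = 8P - 258, i.e. P* = 130 and Q* = 782.
Because the ceiling (76) lies below the market-clearing price, it is binding.
At P = 76: Qd = 1562 - 6·76 = 1106 and Qs = 8·76 - 258 = 350.
Only 350 units reach the market. On the demand curve, the marginal buyer's willingness to pay at Q = 350 is (1562 - 350)/6 = 202.

202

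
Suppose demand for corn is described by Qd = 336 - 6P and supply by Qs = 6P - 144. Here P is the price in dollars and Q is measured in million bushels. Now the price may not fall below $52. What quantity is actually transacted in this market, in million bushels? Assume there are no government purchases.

24

Equilibrium: 336 - 6P = 6P - 144, so 480 = 12P and P* = 40, Q* = 96.
Because the floor (52) lies above the market-clearing price, it is binding.
At P = 52: Qd = 336 - 6·52 = 24 and Qs = 6·52 - 144 = 168.
The quantity actually transacted is the short side, demand: 24.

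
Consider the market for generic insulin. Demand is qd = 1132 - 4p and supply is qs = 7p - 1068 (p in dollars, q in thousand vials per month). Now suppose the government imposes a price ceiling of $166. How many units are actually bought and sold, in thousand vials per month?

Without the control the market clears where 1132 - 4p = 7p - 1068, i.e. p* = 200 and q* = 332.
Because the ceiling (166) lies below the market-clearing price, it is binding.
At p = 166: qd = 1132 - 4·166 = 468 and qs = 7·166 - 1068 = 94.
The quantity actually transacted is the short side, supply: 94.

94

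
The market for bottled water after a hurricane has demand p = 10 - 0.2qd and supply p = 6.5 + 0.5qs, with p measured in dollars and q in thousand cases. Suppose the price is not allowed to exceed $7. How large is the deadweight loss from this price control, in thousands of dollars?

5.6

Rearranging demand gives qd = 50 - 5p; rearranging supply gives qs = 2p - 13. In a free market, 50 - 5p = 2p - 13 gives the equilibrium p* = 9, q* = 5.
Since 7 < 9, the ceiling is binding.
At p = 7: qd = 50 - 5·7 = 15 and qs = 2·7 - 13 = 1.
Quantity traded falls to 1. At q = 1 the demand price is (50 - 1)/5 = 9.8 and the supply price is (13 + 1)/2 = 7.
Deadweight loss = ½ · (9.8 - 7) · (5 - 1) = ½ · 2.8 · 4 = 5.6.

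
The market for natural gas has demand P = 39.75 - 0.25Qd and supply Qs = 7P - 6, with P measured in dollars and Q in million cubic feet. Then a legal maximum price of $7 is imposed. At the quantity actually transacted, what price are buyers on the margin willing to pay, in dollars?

Rearranging demand gives Qd = 159 - 4P. Without the control the market clears where 159 - 4P = 7P - 6, i.e. P* = 15 and Q* = 99.
The ceiling of 7 is below the equilibrium price 15, so it binds.
At P = 7: Qd = 159 - 4·7 = 131 and Qs = 7·7 - 6 = 43.
Only 43 units reach the market. On the demand curve, the marginal buyer's willingness to pay at Q = 43 is (159 - 43)/4 = 29.

29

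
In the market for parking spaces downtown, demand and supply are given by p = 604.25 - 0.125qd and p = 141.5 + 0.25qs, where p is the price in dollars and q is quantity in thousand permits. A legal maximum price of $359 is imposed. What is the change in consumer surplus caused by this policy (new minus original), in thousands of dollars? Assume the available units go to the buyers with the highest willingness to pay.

70889

Rearranging demand gives qd = 4834 - 8p; rearranging supply gives qs = 4p - 566. Equilibrium: 4834 - 8p = 4p - 566, so 5400 = 12p and p* = 450, q* = 1234.
Because the ceiling (359) lies below the market-clearing price, it is binding.
At p = 359: qd = 4834 - 8·359 = 1962 and qs = 4·359 - 566 = 870.
Consumer surplus without the control is ½ · (604.25 - 450) · 1234 = 95172.25.
With the ceiling, 870 units are sold at 359 (assume they go to the highest-value buyers). The demand price at q = 870 is 495.5, so CS = ½ · [(604.25 - 359) + (495.5 - 359)] · 870 = 166061.25.
Change in consumer surplus = 166061.25 - 95172.25 = 70889.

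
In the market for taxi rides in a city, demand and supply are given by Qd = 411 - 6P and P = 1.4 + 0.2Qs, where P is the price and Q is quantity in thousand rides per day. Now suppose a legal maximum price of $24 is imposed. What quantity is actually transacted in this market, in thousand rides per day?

113

Rearranging supply gives Qs = 5P - 7. In a free market, 411 - 6P = 5P - 7 gives the equilibrium P* = 38, Q* = 183.
Because the ceiling (24) lies below the market-clearing price, it is binding.
At P = 24: Qd = 411 - 6·24 = 267 and Qs = 5·24 - 7 = 113.
The quantity actually transacted is the short side, supply: 113.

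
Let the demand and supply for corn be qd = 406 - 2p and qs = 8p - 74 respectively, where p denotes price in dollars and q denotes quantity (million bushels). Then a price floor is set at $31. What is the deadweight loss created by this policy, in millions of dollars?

Equilibrium: 406 - 2p = 8p - 74, so 480 = 10p and p* = 48, q* = 310.
The floor of 31 is below the equilibrium price 48, so it is not binding; the market clears at p* = 48, q* = 310.
Since the control does not bind, no trades are prevented and deadweight loss is zero.

0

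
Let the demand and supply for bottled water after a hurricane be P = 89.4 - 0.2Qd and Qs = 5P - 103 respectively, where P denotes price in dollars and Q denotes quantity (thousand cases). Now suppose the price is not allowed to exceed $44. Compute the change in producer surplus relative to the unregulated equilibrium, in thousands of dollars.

-1589.5

Rearranging demand gives Qd = 447 - 5P. Setting quantity demanded equal to quantity supplied, 447 - 5P = 5P - 103, gives P* = 55 and Q* = 172.
Because the ceiling (44) lies below the market-clearing price, it is binding.
At P = 44: Qd = 447 - 5·44 = 227 and Qs = 5·44 - 103 = 117.
Producer surplus without the control is ½ · (55 - 20.6) · 172 = 2958.4.
With the ceiling, producers sell 117 units at 44, so PS = ½ · (44 - 20.6) · 117 = 1368.9.
Change in producer surplus = 1368.9 - 2958.4 = -1589.5.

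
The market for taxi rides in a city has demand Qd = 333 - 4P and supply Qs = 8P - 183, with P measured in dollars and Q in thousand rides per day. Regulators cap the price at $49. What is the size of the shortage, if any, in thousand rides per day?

0

Without the control the market clears where 333 - 4P = 8P - 183, i.e. P* = 43 and Q* = 161.
The ceiling of 49 is above the equilibrium price 43, so it is not binding; the market clears at P* = 43, Q* = 161.
Since the control does not bind, there is no shortage.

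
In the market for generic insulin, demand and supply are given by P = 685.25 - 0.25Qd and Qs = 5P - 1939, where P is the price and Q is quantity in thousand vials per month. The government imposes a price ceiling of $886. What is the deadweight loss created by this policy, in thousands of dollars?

Rearranging demand gives Qd = 2741 - 4P. Setting quantity demanded equal to quantity supplied, 2741 - 4P = 5P - 1939, gives P* = 520 and Q* = 661.
Since 886 is above P* = 520, the ceiling does not bind and the free-market outcome prevails.
Since the control does not bind, no trades are prevented and deadweight loss is zero.

0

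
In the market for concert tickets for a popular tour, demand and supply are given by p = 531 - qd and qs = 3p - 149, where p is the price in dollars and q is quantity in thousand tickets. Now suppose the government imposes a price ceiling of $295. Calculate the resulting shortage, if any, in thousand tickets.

Rearranging demand gives qd = 531 - p. Without the control the market clears where 531 - p = 3p - 149, i.e. p* = 170 and q* = 361.
Since 295 is above p* = 170, the ceiling does not bind and the free-market outcome prevails.
Since the control does not bind, there is no shortage.

0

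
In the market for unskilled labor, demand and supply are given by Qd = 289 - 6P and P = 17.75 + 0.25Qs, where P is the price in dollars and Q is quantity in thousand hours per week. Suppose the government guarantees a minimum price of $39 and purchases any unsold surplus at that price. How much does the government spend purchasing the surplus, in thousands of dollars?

1170

Rearranging supply gives Qs = 4P - 71. In a free market, 289 - 6P = 4P - 71 gives the equilibrium P* = 36, Q* = 73.
Because the floor (39) lies above the market-clearing price, it is binding.
At P = 39: Qd = 289 - 6·39 = 55 and Qs = 4·39 - 71 = 85.
Surplus = Qs - Qd = 30.
Government expenditure = surplus × support price = 30 × 39 = 1170.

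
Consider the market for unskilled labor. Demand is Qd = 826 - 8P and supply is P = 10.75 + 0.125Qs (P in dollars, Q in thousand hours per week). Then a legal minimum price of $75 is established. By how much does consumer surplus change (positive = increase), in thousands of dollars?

Rearranging supply gives Qs = 8P - 86. Setting quantity demanded equal to quantity supplied, 826 - 8P = 8P - 86, gives P* = 57 and Q* = 370.
The floor of 75 is above the equilibrium price 57, so it binds.
At P = 75: Qd = 826 - 8·75 = 226 and Qs = 8·75 - 86 = 514.
Consumer surplus without the control is ½ · (103.25 - 57) · 370 = 8556.25.
With the floor, consumers buy 226 units at 75, so CS = ½ · (103.25 - 75) · 226 = 3192.25.
Change in consumer surplus = 3192.25 - 8556.25 = -5364.

-5364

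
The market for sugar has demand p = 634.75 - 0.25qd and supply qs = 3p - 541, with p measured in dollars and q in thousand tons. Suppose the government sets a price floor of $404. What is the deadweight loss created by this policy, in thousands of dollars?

0

Rearranging demand gives qd = 2539 - 4p. Setting quantity demanded equal to quantity supplied, 2539 - 4p = 3p - 541, gives p* = 440 and q* = 779.
The floor of 404 is below the equilibrium price 440, so it is not binding; the market clears at p* = 440, q* = 779.
Since the control does not bind, no trades are prevented and deadweight loss is zero.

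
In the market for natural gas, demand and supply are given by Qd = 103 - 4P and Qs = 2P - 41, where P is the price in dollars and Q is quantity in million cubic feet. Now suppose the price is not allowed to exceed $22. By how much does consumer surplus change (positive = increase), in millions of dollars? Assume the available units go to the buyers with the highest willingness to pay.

4

Setting quantity demanded equal to quantity supplied, 103 - 4P = 2P - 41, gives P* = 24 and Q* = 7.
Because the ceiling (22) lies below the market-clearing price, it is binding.
At P = 22: Qd = 103 - 4·22 = 15 and Qs = 2·22 - 41 = 3.
Consumer surplus without the control is ½ · (25.75 - 24) · 7 = 6.125.
With the ceiling, 3 units are sold at 22 (assume they go to the highest-value buyers). The demand price at Q = 3 is 25, so CS = ½ · [(25.75 - 22) + (25 - 22)] · 3 = 10.125.
Change in consumer surplus = 10.125 - 6.125 = 4.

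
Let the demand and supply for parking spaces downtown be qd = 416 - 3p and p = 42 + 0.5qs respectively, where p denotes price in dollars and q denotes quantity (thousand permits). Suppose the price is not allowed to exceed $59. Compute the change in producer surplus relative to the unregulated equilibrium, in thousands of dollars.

Rearranging supply gives qs = 2p - 84. Without the control the market clears where 416 - 3p = 2p - 84, i.e. p* = 100 and q* = 116.
The ceiling of 59 is below the equilibrium price 100, so it binds.
At p = 59: qd = 416 - 3·59 = 239 and qs = 2·59 - 84 = 34.
Producer surplus without the control is ½ · (100 - 42) · 116 = 3364.
With the ceiling, producers sell 34 units at 59, so PS = ½ · (59 - 42) · 34 = 289.
Change in producer surplus = 289 - 3364 = -3075.

-3075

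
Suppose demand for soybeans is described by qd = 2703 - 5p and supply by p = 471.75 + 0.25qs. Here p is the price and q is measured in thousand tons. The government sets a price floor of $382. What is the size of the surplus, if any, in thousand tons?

Rearranging supply gives qs = 4p - 1887. In a free market, 2703 - 5p = 4p - 1887 gives the equilibrium p* = 510, q* = 153.
The floor of 382 is below the equilibrium price 510, so it is not binding; the market clears at p* = 510, q* = 153.
Since the control does not bind, there is no surplus.

0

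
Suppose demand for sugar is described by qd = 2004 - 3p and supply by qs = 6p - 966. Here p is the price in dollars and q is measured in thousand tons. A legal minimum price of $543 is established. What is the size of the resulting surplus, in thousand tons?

1917

Setting quantity demanded equal to quantity supplied, 2004 - 3p = 6p - 966, gives p* = 330 and q* = 1014.
Since 543 > 330, the floor is binding.
At p = 543: qd = 2004 - 3·543 = 375 and qs = 6·543 - 966 = 2292.
Surplus = qs - qd = 2292 - 375 = 1917.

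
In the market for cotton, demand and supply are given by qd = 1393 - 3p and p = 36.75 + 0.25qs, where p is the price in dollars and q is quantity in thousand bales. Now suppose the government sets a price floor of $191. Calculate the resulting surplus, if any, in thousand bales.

0

Rearranging supply gives qs = 4p - 147. Without the control the market clears where 1393 - 3p = 4p - 147, i.e. p* = 220 and q* = 733.
Since 191 is below p* = 220, the floor does not bind and the free-market outcome prevails.
Since the control does not bind, there is no surplus.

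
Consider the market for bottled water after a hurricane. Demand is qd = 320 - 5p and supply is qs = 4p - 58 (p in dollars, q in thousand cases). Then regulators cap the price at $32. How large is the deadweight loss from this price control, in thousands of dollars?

Without the control the market clears where 320 - 5p = 4p - 58, i.e. p* = 42 and q* = 110.
Because the ceiling (32) lies below the market-clearing price, it is binding.
At p = 32: qd = 320 - 5·32 = 160 and qs = 4·32 - 58 = 70.
Quantity traded falls to 70. At q = 70 the demand price is (320 - 70)/5 = 50 and the supply price is (58 + 70)/4 = 32.
Deadweight loss = ½ · (50 - 32) · (110 - 70) = ½ · 18 · 40 = 360.

360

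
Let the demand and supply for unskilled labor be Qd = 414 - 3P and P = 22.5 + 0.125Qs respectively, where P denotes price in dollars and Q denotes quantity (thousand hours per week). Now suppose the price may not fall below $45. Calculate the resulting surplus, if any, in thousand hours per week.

0

Rearranging supply gives Qs = 8P - 180. Setting quantity demanded equal to quantity supplied, 414 - 3P = 8P - 180, gives P* = 54 and Q* = 252.
Since 45 is below P* = 54, the floor does not bind and the free-market outcome prevails.
Since the control does not bind, there is no surplus.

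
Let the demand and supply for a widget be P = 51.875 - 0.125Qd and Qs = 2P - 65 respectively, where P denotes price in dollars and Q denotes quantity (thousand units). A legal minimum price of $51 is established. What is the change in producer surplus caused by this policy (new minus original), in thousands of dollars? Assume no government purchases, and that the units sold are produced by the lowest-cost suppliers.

-123

Rearranging demand gives Qd = 415 - 8P. Setting quantity demanded equal to quantity supplied, 415 - 8P = 2P - 65, gives P* = 48 and Q* = 31.
The floor of 51 is above the equilibrium price 48, so it binds.
At P = 51: Qd = 415 - 8·51 = 7 and Qs = 2·51 - 65 = 37.
Producer surplus without the control is ½ · (48 - 32.5) · 31 = 240.25.
With the floor, 7 units are sold at 51. The supply price at Q = 7 is 36, so PS = ½ · [(51 - 32.5) + (51 - 36)] · 7 = 117.25.
Change in producer surplus = 117.25 - 240.25 = -123.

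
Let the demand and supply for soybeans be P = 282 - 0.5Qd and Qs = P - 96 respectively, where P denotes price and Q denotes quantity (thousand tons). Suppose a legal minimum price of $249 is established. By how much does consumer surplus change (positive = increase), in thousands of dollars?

Rearranging demand gives Qd = 564 - 2P. Setting quantity demanded equal to quantity supplied, 564 - 2P = P - 96, gives P* = 220 and Q* = 124.
The floor of 249 is above the equilibrium price 220, so it binds.
At P = 249: Qd = 564 - 2·249 = 66 and Qs = 249 - 96 = 153.
Consumer surplus without the control is ½ · (282 - 220) · 124 = 3844.
With the floor, consumers buy 66 units at 249, so CS = ½ · (282 - 249) · 66 = 1089.
Change in consumer surplus = 1089 - 3844 = -2755.

-2755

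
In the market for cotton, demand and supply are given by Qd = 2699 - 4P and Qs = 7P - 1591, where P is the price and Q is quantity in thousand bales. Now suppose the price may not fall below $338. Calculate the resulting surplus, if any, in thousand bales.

0

Equilibrium: 2699 - 4P = 7P - 1591, so 4290 = 11P and P* = 390, Q* = 1139.
Since 338 is below P* = 390, the floor does not bind and the free-market outcome prevails.
Since the control does not bind, there is no surplus.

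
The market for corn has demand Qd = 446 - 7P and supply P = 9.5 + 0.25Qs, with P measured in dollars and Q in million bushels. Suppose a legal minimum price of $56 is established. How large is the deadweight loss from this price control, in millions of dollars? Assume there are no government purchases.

1386

Rearranging supply gives Qs = 4P - 38. In a free market, 446 - 7P = 4P - 38 gives the equilibrium P* = 44, Q* = 138.
Because the floor (56) lies above the market-clearing price, it is binding.
At P = 56: Qd = 446 - 7·56 = 54 and Qs = 4·56 - 38 = 186.
Quantity traded falls to 54. At Q = 54 the demand price is (446 - 54)/7 = 56 and the supply price is (38 + 54)/4 = 23.
Deadweight loss = ½ · (56 - 23) · (138 - 54) = ½ · 33 · 84 = 1386.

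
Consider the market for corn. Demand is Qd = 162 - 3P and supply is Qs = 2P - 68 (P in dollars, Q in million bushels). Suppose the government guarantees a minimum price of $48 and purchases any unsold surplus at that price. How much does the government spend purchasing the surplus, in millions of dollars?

480

Equilibrium: 162 - 3P = 2P - 68, so 230 = 5P and P* = 46, Q* = 24.
Since 48 > 46, the floor is binding.
At P = 48: Qd = 162 - 3·48 = 18 and Qs = 2·48 - 68 = 28.
Surplus = Qs - Qd = 10.
Government expenditure = surplus × support price = 10 × 48 = 480.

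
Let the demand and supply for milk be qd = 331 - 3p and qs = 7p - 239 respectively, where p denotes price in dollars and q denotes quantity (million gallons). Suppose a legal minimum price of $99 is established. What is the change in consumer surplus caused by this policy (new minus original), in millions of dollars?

Without the control the market clears where 331 - 3p = 7p - 239, i.e. p* = 57 and q* = 160.
Because the floor (99) lies above the market-clearing price, it is binding.
At p = 99: qd = 331 - 3·99 = 34 and qs = 7·99 - 239 = 454.
Consumer surplus without the control is ½ · (331/3 - 57) · 160 = 12800/3.
With the floor, consumers buy 34 units at 99, so CS = ½ · (331/3 - 99) · 34 = 578/3.
Change in consumer surplus = 578/3 - 12800/3 = -4074.

-4074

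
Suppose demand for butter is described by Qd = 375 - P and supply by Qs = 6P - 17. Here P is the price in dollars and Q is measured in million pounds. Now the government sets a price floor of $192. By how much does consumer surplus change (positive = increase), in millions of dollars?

-34136

Equilibrium: 375 - P = 6P - 17, so 392 = 7P and P* = 56, Q* = 319.
The floor of 192 is above the equilibrium price 56, so it binds.
At P = 192: Qd = 375 - 192 = 183 and Qs = 6·192 - 17 = 1135.
Consumer surplus without the control is ½ · (375 - 56) · 319 = 50880.5.
With the floor, consumers buy 183 units at 192, so CS = ½ · (375 - 192) · 183 = 16744.5.
Change in consumer surplus = 16744.5 - 50880.5 = -34136.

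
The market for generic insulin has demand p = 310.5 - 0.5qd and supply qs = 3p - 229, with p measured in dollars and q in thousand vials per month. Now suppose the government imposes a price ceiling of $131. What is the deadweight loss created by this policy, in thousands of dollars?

Rearranging demand gives qd = 621 - 2p. Setting quantity demanded equal to quantity supplied, 621 - 2p = 3p - 229, gives p* = 170 and q* = 281.
Since 131 < 170, the ceiling is binding.
At p = 131: qd = 621 - 2·131 = 359 and qs = 3·131 - 229 = 164.
Quantity traded falls to 164. At q = 164 the demand price is (621 - 164)/2 = 228.5 and the supply price is (229 + 164)/3 = 131.
Deadweight loss = ½ · (228.5 - 131) · (281 - 164) = ½ · 97.5 · 117 = 5703.75.

5703.75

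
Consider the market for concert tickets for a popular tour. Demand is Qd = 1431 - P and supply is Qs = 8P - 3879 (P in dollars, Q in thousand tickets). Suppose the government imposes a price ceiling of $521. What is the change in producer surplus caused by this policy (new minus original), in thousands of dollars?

Equilibrium: 1431 - P = 8P - 3879, so 5310 = 9P and P* = 590, Q* = 841.
The ceiling of 521 is below the equilibrium price 590, so it binds.
At P = 521: Qd = 1431 - 521 = 910 and Qs = 8·521 - 3879 = 289.
Producer surplus without the control is ½ · (590 - 484.875) · 841 = 44205.0625.
With the ceiling, producers sell 289 units at 521, so PS = ½ · (521 - 484.875) · 289 = 5220.0625.
Change in producer surplus = 5220.0625 - 44205.0625 = -38985.

-38985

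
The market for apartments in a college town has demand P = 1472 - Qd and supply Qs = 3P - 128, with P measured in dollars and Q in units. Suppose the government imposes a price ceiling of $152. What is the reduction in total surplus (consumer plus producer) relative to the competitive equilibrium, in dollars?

Rearranging demand gives Qd = 1472 - P. In a free market, 1472 - P = 3P - 128 gives the equilibrium P* = 400, Q* = 1072.
The ceiling of 152 is below the equilibrium price 400, so it binds.
At P = 152: Qd = 1472 - 152 = 1320 and Qs = 3·152 - 128 = 328.
Quantity traded falls to 328. At Q = 328 the demand price is 1472 - 328 = 1144 and the supply price is (128 + 328)/3 = 152.
Deadweight loss = ½ · (1144 - 152) · (1072 - 328) = ½ · 992 · 744 = 369024.

369024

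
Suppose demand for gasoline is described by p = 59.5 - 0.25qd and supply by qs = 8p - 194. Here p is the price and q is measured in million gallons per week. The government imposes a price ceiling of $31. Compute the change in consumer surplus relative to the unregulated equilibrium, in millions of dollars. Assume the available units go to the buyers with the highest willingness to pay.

Rearranging demand gives qd = 238 - 4p. Setting quantity demanded equal to quantity supplied, 238 - 4p = 8p - 194, gives p* = 36 and q* = 94.
Since 31 < 36, the ceiling is binding.
At p = 31: qd = 238 - 4·31 = 114 and qs = 8·31 - 194 = 54.
Consumer surplus without the control is ½ · (59.5 - 36) · 94 = 1104.5.
With the ceiling, 54 units are sold at 31 (assume they go to the highest-value buyers). The demand price at q = 54 is 46, so CS = ½ · [(59.5 - 31) + (46 - 31)] · 54 = 1174.5.
Change in consumer surplus = 1174.5 - 1104.5 = 70.

70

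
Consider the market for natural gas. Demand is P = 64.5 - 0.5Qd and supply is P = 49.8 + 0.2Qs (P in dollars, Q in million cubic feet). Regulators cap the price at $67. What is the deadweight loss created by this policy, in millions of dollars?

0

Rearranging demand gives Qd = 129 - 2P; rearranging supply gives Qs = 5P - 249. Without the control the market clears where 129 - 2P = 5P - 249, i.e. P* = 54 and Q* = 21.
The ceiling of 67 is above the equilibrium price 54, so it is not binding; the market clears at P* = 54, Q* = 21.
Since the control does not bind, no trades are prevented and deadweight loss is zero.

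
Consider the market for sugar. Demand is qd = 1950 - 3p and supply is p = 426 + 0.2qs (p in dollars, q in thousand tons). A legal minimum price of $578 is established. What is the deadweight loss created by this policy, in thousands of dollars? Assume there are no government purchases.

Rearranging supply gives qs = 5p - 2130. Equilibrium: 1950 - 3p = 5p - 2130, so 4080 = 8p and p* = 510, q* = 420.
Because the floor (578) lies above the market-clearing price, it is binding.
At p = 578: qd = 1950 - 3·578 = 216 and qs = 5·578 - 2130 = 760.
Quantity traded falls to 216. At q = 216 the demand price is (1950 - 216)/3 = 578 and the supply price is (2130 + 216)/5 = 469.2.
Deadweight loss = ½ · (578 - 469.2) · (420 - 216) = ½ · 108.8 · 204 = 11097.6.

11097.6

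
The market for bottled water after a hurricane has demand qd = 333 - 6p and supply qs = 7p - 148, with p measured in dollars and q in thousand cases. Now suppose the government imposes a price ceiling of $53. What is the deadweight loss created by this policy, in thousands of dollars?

In a free market, 333 - 6p = 7p - 148 gives the equilibrium p* = 37, q* = 111.
The ceiling of 53 is above the equilibrium price 37, so it is not binding; the market clears at p* = 37, q* = 111.
Since the control does not bind, no trades are prevented and deadweight loss is zero.

0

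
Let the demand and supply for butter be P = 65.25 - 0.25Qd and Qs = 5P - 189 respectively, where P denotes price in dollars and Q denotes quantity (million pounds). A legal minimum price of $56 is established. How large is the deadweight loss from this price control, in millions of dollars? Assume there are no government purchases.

Rearranging demand gives Qd = 261 - 4P. In a free market, 261 - 4P = 5P - 189 gives the equilibrium P* = 50, Q* = 61.
Because the floor (56) lies above the market-clearing price, it is binding.
At P = 56: Qd = 261 - 4·56 = 37 and Qs = 5·56 - 189 = 91.
Quantity traded falls to 37. At Q = 37 the demand price is (261 - 37)/4 = 56 and the supply price is (189 + 37)/5 = 45.2.
Deadweight loss = ½ · (56 - 45.2) · (61 - 37) = ½ · 10.8 · 24 = 129.6.

129.6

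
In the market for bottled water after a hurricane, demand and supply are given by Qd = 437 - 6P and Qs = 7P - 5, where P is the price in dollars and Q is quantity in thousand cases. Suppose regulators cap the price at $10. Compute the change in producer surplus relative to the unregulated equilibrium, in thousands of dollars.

-3576

Equilibrium: 437 - 6P = 7P - 5, so 442 = 13P and P* = 34, Q* = 233.
Because the ceiling (10) lies below the market-clearing price, it is binding.
At P = 10: Qd = 437 - 6·10 = 377 and Qs = 7·10 - 5 = 65.
Producer surplus without the control is ½ · (34 - 5/7) · 233 = 54289/14.
With the ceiling, producers sell 65 units at 10, so PS = ½ · (10 - 5/7) · 65 = 4225/14.
Change in producer surplus = 4225/14 - 54289/14 = -3576.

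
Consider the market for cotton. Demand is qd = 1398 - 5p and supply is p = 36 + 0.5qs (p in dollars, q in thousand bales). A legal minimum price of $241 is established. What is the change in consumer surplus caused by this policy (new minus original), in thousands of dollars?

Rearranging supply gives qs = 2p - 72. Without the control the market clears where 1398 - 5p = 2p - 72, i.e. p* = 210 and q* = 348.
Since 241 > 210, the floor is binding.
At p = 241: qd = 1398 - 5·241 = 193 and qs = 2·241 - 72 = 410.
Consumer surplus without the control is ½ · (279.6 - 210) · 348 = 12110.4.
With the floor, consumers buy 193 units at 241, so CS = ½ · (279.6 - 241) · 193 = 3724.9.
Change in consumer surplus = 3724.9 - 12110.4 = -8385.5.

-8385.5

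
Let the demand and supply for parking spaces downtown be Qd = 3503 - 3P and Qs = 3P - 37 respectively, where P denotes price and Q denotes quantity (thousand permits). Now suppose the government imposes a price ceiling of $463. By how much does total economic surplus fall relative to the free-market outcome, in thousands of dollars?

In a free market, 3503 - 3P = 3P - 37 gives the equilibrium P* = 590, Q* = 1733.
Because the ceiling (463) lies below the market-clearing price, it is binding.
At P = 463: Qd = 3503 - 3·463 = 2114 and Qs = 3·463 - 37 = 1352.
Quantity traded falls to 1352. At Q = 1352 the demand price is (3503 - 1352)/3 = 717 and the supply price is (37 + 1352)/3 = 463.
Deadweight loss = ½ · (717 - 463) · (1733 - 1352) = ½ · 254 · 381 = 48387.

48387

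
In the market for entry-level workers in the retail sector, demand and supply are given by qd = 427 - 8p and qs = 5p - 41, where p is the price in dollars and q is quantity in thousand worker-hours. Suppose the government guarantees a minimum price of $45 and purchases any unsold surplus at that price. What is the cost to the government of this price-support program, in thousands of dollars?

5265

Setting quantity demanded equal to quantity supplied, 427 - 8p = 5p - 41, gives p* = 36 and q* = 139.
Because the floor (45) lies above the market-clearing price, it is binding.
At p = 45: qd = 427 - 8·45 = 67 and qs = 5·45 - 41 = 184.
Surplus = qs - qd = 117.
Government expenditure = surplus × support price = 117 × 45 = 5265.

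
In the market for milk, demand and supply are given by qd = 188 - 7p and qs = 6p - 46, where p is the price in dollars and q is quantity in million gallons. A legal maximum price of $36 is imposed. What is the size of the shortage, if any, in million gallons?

Without the control the market clears where 188 - 7p = 6p - 46, i.e. p* = 18 and q* = 62.
The ceiling of 36 is above the equilibrium price 18, so it is not binding; the market clears at p* = 18, q* = 62.
Since the control does not bind, there is no shortage.

0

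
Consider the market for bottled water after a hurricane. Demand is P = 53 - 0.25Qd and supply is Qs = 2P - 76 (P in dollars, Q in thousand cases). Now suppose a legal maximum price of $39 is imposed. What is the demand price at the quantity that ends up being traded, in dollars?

Rearranging demand gives Qd = 212 - 4P. Equilibrium: 212 - 4P = 2P - 76, so 288 = 6P and P* = 48, Q* = 20.
Since 39 < 48, the ceiling is binding.
At P = 39: Qd = 212 - 4·39 = 56 and Qs = 2·39 - 76 = 2.
Only 2 units reach the market. On the demand curve, the marginal buyer's willingness to pay at Q = 2 is (212 - 2)/4 = 52.5.

52.5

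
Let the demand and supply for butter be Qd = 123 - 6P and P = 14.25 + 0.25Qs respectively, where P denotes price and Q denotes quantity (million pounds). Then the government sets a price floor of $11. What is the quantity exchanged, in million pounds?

15

Rearranging supply gives Qs = 4P - 57. In a free market, 123 - 6P = 4P - 57 gives the equilibrium P* = 18, Q* = 15.
The floor of 11 is below the equilibrium price 18, so it is not binding; the market clears at P* = 18, Q* = 15.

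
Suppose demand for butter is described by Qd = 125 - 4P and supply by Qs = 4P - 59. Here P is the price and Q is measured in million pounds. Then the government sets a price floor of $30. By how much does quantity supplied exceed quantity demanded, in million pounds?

56

Setting quantity demanded equal to quantity supplied, 125 - 4P = 4P - 59, gives P* = 23 and Q* = 33.
Because the floor (30) lies above the market-clearing price, it is binding.
At P = 30: Qd = 125 - 4·30 = 5 and Qs = 4·30 - 59 = 61.
Surplus = Qs - Qd = 61 - 5 = 56.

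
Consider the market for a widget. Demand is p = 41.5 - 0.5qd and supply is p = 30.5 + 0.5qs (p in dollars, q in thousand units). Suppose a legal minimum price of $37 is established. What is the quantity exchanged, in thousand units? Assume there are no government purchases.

9

Rearranging demand gives qd = 83 - 2p; rearranging supply gives qs = 2p - 61. In a free market, 83 - 2p = 2p - 61 gives the equilibrium p* = 36, q* = 11.
Because the floor (37) lies above the market-clearing price, it is binding.
At p = 37: qd = 83 - 2·37 = 9 and qs = 2·37 - 61 = 13.
The quantity actually transacted is the short side, demand: 9.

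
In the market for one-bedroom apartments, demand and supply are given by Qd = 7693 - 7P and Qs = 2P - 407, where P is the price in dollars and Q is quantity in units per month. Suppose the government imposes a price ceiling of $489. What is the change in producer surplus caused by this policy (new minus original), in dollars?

Equilibrium: 7693 - 7P = 2P - 407, so 8100 = 9P and P* = 900, Q* = 1393.
Since 489 < 900, the ceiling is binding.
At P = 489: Qd = 7693 - 7·489 = 4270 and Qs = 2·489 - 407 = 571.
Producer surplus without the control is ½ · (900 - 203.5) · 1393 = 485112.25.
With the ceiling, producers sell 571 units at 489, so PS = ½ · (489 - 203.5) · 571 = 81510.25.
Change in producer surplus = 81510.25 - 485112.25 = -403602.

-403602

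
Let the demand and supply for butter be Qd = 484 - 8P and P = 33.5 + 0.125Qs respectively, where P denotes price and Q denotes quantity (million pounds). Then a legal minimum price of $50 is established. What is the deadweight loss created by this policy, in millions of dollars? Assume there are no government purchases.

72

Rearranging supply gives Qs = 8P - 268. Equilibrium: 484 - 8P = 8P - 268, so 752 = 16P and P* = 47, Q* = 108.
Because the floor (50) lies above the market-clearing price, it is binding.
At P = 50: Qd = 484 - 8·50 = 84 and Qs = 8·50 - 268 = 132.
Quantity traded falls to 84. At Q = 84 the demand price is (484 - 84)/8 = 50 and the supply price is (268 + 84)/8 = 44.
Deadweight loss = ½ · (50 - 44) · (108 - 84) = ½ · 6 · 24 = 72.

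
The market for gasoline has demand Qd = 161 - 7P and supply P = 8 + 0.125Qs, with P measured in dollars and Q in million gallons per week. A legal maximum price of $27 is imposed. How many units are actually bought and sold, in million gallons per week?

Rearranging supply gives Qs = 8P - 64. Equilibrium: 161 - 7P = 8P - 64, so 225 = 15P and P* = 15, Q* = 56.
Since 27 is above P* = 15, the ceiling does not bind and the free-market outcome prevails.

56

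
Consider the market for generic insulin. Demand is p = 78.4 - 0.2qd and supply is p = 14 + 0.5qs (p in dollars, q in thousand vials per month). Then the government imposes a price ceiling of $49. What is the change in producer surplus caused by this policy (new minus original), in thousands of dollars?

-891

Rearranging demand gives qd = 392 - 5p; rearranging supply gives qs = 2p - 28. Setting quantity demanded equal to quantity supplied, 392 - 5p = 2p - 28, gives p* = 60 and q* = 92.
Since 49 < 60, the ceiling is binding.
At p = 49: qd = 392 - 5·49 = 147 and qs = 2·49 - 28 = 70.
Producer surplus without the control is ½ · (60 - 14) · 92 = 2116.
With the ceiling, producers sell 70 units at 49, so PS = ½ · (49 - 14) · 70 = 1225.
Change in producer surplus = 1225 - 2116 = -891.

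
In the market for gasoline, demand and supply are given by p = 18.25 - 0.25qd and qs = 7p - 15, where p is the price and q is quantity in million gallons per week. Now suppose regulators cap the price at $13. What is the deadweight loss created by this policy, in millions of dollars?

0

Rearranging demand gives qd = 73 - 4p. In a free market, 73 - 4p = 7p - 15 gives the equilibrium p* = 8, q* = 41.
Since 13 is above p* = 8, the ceiling does not bind and the free-market outcome prevails.
Since the control does not bind, no trades are prevented and deadweight loss is zero.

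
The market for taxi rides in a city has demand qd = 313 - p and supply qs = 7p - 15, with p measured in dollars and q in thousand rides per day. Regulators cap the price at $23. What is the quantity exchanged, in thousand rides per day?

Without the control the market clears where 313 - p = 7p - 15, i.e. p* = 41 and q* = 272.
Since 23 < 41, the ceiling is binding.
At p = 23: qd = 313 - 23 = 290 and qs = 7·23 - 15 = 146.
The quantity actually transacted is the short side, supply: 146.

146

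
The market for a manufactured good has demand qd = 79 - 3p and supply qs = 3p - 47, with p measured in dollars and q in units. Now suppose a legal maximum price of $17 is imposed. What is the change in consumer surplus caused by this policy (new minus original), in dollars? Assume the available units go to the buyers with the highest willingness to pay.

In a free market, 79 - 3p = 3p - 47 gives the equilibrium p* = 21, q* = 16.
Because the ceiling (17) lies below the market-clearing price, it is binding.
At p = 17: qd = 79 - 3·17 = 28 and qs = 3·17 - 47 = 4.
Consumer surplus without the control is ½ · (79/3 - 21) · 16 = 128/3.
With the ceiling, 4 units are sold at 17 (assume they go to the highest-value buyers). The demand price at q = 4 is 25, so CS = ½ · [(79/3 - 17) + (25 - 17)] · 4 = 104/3.
Change in consumer surplus = 104/3 - 128/3 = -8.

-8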